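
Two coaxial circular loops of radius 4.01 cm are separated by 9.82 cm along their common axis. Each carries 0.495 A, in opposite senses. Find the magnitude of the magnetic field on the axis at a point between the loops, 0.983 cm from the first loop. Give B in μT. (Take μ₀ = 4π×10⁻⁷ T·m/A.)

B ≈ 6.56 μT

Each loop contributes B = μ₀IR²/[2(R²+z²)^(3/2)] on the axis, with z measured from that loop.
Loop 1 (z = 0.00983 m): B₁ = 7.11×10⁻⁶ T. Loop 2 (z = 0.08837 m): B₂ = 5.47×10⁻⁷ T.
The fields oppose: B = |B₁ − B₂| = 6.56×10⁻⁶ T.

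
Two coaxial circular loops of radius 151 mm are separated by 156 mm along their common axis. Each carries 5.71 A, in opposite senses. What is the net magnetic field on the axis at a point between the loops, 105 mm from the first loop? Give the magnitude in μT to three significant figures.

Each loop contributes B = μ₀IR²/[2(R²+z²)^(3/2)] on the axis, with z measured from that loop.
Loop 1 (z = 0.105 m): B₁ = 1.31×10⁻⁵ T. Loop 2 (z = 0.051 m): B₂ = 2.02×10⁻⁵ T.
The fields oppose: B = |B₁ − B₂| = 7.06×10⁻⁶ T.

B ≈ 7.06 μT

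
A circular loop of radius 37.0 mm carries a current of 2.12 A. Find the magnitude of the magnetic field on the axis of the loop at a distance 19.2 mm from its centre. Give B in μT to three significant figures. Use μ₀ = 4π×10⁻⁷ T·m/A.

B ≈ 25.2 μT

On the axis of a circular loop, B = μ₀IR² / [2(R²+z²)^(3/2)].
R² + z² = (0.037)² + (0.0192)² = 0.001738 m², and (R²+z²)^(3/2) = 7.24×10⁻⁵ m³.
B = (4π×10⁻⁷ × 2.12 × 0.001369) / (2 × 7.24×10⁻⁵) = 2.52×10⁻⁵ T.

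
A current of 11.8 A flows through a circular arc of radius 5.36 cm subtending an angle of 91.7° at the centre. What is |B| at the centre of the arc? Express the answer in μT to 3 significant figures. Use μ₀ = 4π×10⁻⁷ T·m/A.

B ≈ 35.2 μT

The Biot–Savart field of a circular arc at its centre is B = μ₀Iφ/(4πR), with φ = 1.6 rad.
B = (4π×10⁻⁷ × 11.8 × 1.6) / (4π × 0.0536) = 3.52×10⁻⁵ T.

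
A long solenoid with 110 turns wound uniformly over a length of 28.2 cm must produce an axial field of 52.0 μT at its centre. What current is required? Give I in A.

Inside a long solenoid B = μ₀nI with n = 390.1 m⁻¹, so I = B/(μ₀n).
I = 5.20×10⁻⁵ / (4π×10⁻⁷ × 390.1) = 0.106 A.

I ≈ 0.106 A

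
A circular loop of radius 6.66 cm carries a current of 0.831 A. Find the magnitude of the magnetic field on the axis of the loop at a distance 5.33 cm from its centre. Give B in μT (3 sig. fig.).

B ≈ 3.73 μT

On the axis of a circular loop, B = μ₀IR² / [2(R²+z²)^(3/2)].
R² + z² = (0.0666)² + (0.0533)² = 0.007276 m², and (R²+z²)^(3/2) = 6.21×10⁻⁴ m³.
B = (4π×10⁻⁷ × 0.831 × 0.004436) / (2 × 6.21×10⁻⁴) = 3.73×10⁻⁶ T.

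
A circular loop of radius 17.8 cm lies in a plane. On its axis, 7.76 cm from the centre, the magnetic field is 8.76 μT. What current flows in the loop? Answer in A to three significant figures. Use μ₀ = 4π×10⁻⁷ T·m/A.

On the axis of a loop, B = μ₀IR²/[2(R²+z²)^(3/2)], so I = 2B(R²+z²)^(3/2)/(μ₀R²).
R² + z² = 0.03168 + 0.006022 = 0.03771 m²; raised to 3/2 gives 7.32×10⁻³ m³.
I = 2 × 8.76×10⁻⁶ × 7.32×10⁻³ / (1.26×10⁻⁶ × 0.03168) = 3.22 A.

I ≈ 3.22 A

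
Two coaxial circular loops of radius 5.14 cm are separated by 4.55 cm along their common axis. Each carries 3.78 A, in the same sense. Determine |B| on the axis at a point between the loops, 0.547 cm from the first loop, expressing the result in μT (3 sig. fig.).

Each loop contributes B = μ₀IR²/[2(R²+z²)^(3/2)] on the axis, with z measured from that loop.
Loop 1 (z = 0.00547 m): B₁ = 4.54×10⁻⁵ T. Loop 2 (z = 0.04003 m): B₂ = 2.27×10⁻⁵ T.
The fields add: B = B₁ + B₂ = 6.81×10⁻⁵ T.

B ≈ 68.1 μT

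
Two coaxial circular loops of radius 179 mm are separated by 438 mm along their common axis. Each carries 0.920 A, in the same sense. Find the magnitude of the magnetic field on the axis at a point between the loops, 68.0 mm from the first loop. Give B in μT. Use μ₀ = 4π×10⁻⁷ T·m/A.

B ≈ 2.90 μT

Each loop contributes B = μ₀IR²/[2(R²+z²)^(3/2)] on the axis, with z measured from that loop.
Loop 1 (z = 0.068 m): B₁ = 2.64×10⁻⁶ T. Loop 2 (z = 0.37 m): B₂ = 2.67×10⁻⁷ T.
The fields add: B = B₁ + B₂ = 2.90×10⁻⁶ T.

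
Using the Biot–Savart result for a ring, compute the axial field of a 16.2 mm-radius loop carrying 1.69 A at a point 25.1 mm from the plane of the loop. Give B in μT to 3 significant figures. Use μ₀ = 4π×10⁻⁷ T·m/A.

B ≈ 10.5 μT

On the axis of a circular loop, B = μ₀IR² / [2(R²+z²)^(3/2)].
R² + z² = (0.0162)² + (0.0251)² = 0.0008925 m², and (R²+z²)^(3/2) = 2.67×10⁻⁵ m³.
B = (4π×10⁻⁷ × 1.69 × 0.0002624) / (2 × 2.67×10⁻⁵) = 1.05×10⁻⁵ T.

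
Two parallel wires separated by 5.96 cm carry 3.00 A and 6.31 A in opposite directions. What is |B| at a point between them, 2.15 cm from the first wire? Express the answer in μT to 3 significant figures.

B ≈ 61.0 μT

Each long wire gives B = μ₀I/(2πd). Distances are d₁ = 0.0215 m and d₂ = 0.0381 m.
B₁ = 2.79×10⁻⁵ T, B₂ = 3.31×10⁻⁵ T.
Between antiparallel currents both contributions point the same way, so they add. B = B₁ + B₂ = 2.79×10⁻⁵ + 3.31×10⁻⁵ = 6.10×10⁻⁵ T.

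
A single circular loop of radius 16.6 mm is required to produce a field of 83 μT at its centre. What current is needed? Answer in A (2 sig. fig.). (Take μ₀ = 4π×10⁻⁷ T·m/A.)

I ≈ 2.2 A

At the centre of a circular loop B = μ₀I/(2R), so I = 2RB/μ₀.
With R = 0.0166 m, I = 2 × 0.0166 × 8.30×10⁻⁵ / (4π×10⁻⁷) = 2.19 A.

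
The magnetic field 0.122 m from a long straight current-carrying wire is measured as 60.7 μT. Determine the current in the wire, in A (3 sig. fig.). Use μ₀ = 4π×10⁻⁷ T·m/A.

I ≈ 37.0 A

For a long straight wire B = μ₀I/(2πd), so I = 2πdB/μ₀.
I = 2π × 0.122 × 6.07×10⁻⁵ / (4π×10⁻⁷) = 37.0 A.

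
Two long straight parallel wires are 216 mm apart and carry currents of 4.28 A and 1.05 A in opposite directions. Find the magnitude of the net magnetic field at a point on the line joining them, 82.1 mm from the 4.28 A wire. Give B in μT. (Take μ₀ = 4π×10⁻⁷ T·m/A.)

Each long wire gives B = μ₀I/(2πd). Distances are d₁ = 0.0821 m and d₂ = 0.1339 m.
B₁ = 1.04×10⁻⁵ T, B₂ = 1.57×10⁻⁶ T.
Between antiparallel currents both contributions point the same way, so they add. B = B₁ + B₂ = 1.04×10⁻⁵ + 1.57×10⁻⁶ = 1.20×10⁻⁵ T.

B ≈ 12.0 μT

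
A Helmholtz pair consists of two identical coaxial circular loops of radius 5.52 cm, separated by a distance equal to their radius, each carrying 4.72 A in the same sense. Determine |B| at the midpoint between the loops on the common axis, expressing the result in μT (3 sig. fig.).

B ≈ 76.9 μT

Each loop contributes B = μ₀IR²/[2(R²+z²)^(3/2)] on the axis, with z measured from that loop.
Loop 1 (z = 0.0276 m): B₁ = 3.84×10⁻⁵ T. Loop 2 (z = 0.0276 m): B₂ = 3.84×10⁻⁵ T.
The fields add: B = B₁ + B₂ = 7.69×10⁻⁵ T.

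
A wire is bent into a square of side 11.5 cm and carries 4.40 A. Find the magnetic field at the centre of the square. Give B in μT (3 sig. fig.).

B ≈ 43.3 μT

Each side is a finite straight segment at perpendicular distance d = a/(2 tan(π/4)) = 0.0575 m from the centre, with end-angles ±π/4.
One side contributes B₁ = (μ₀I/4πd)·2 sin(π/4) = 1.08×10⁻⁵ T.
All 4 sides add in the same direction: B = 4 × 1.08×10⁻⁵ = 4.33×10⁻⁵ T.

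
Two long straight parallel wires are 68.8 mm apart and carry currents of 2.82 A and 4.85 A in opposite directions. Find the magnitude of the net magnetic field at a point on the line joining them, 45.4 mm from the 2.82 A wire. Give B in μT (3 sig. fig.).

B ≈ 53.9 μT

Each long wire gives B = μ₀I/(2πd). Distances are d₁ = 0.0454 m and d₂ = 0.0234 m.
B₁ = 1.24×10⁻⁵ T, B₂ = 4.15×10⁻⁵ T.
Between antiparallel currents both contributions point the same way, so they add. B = B₁ + B₂ = 1.24×10⁻⁵ + 4.15×10⁻⁵ = 5.39×10⁻⁵ T.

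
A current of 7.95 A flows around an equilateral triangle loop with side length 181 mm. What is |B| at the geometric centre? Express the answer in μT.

Each side is a finite straight segment at perpendicular distance d = a/(2 tan(π/3)) = 0.05225 m from the centre, with end-angles ±π/3.
One side contributes B₁ = (μ₀I/4πd)·2 sin(π/3) = 2.64×10⁻⁵ T.
All 3 sides add in the same direction: B = 3 × 2.64×10⁻⁵ = 7.91×10⁻⁵ T.

B ≈ 79.1 μT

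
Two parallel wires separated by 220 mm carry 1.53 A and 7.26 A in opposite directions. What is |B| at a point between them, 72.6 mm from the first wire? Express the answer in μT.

B ≈ 14.1 μT

Each long wire gives B = μ₀I/(2πd). Distances are d₁ = 0.0726 m and d₂ = 0.1474 m.
B₁ = 4.21×10⁻⁶ T, B₂ = 9.85×10⁻⁶ T.
Between antiparallel currents both contributions point the same way, so they add. B = B₁ + B₂ = 4.21×10⁻⁶ + 9.85×10⁻⁶ = 1.41×10⁻⁵ T.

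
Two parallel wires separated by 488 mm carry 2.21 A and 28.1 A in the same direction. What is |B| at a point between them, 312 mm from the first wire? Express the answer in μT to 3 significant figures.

Each long wire gives B = μ₀I/(2πd). Distances are d₁ = 0.312 m and d₂ = 0.176 m.
B₁ = 1.42×10⁻⁶ T, B₂ = 3.19×10⁻⁵ T.
Between parallel currents the two contributions point in opposite directions, so they subtract. B = |B₁ − B₂| = |1.42×10⁻⁶ − 3.19×10⁻⁵| = 3.05×10⁻⁵ T.

B ≈ 30.5 μT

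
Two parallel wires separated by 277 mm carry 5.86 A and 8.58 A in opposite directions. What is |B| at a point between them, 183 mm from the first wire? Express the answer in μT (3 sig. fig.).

Each long wire gives B = μ₀I/(2πd). Distances are d₁ = 0.183 m and d₂ = 0.094 m.
B₁ = 6.40×10⁻⁶ T, B₂ = 1.83×10⁻⁵ T.
Between antiparallel currents both contributions point the same way, so they add. B = B₁ + B₂ = 6.40×10⁻⁶ + 1.83×10⁻⁵ = 2.47×10⁻⁵ T.

B ≈ 24.7 μT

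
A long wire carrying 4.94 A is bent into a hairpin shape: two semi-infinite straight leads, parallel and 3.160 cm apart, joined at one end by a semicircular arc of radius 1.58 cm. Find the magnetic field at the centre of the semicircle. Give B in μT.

The semicircular arc contributes B_arc = μ₀I·π/(4πR) = μ₀I/(4R) = 9.82×10⁻⁵ T.
Each semi-infinite lead is at perpendicular distance R = 0.0158 m from the centre, with the perpendicular foot at its near end, so it contributes μ₀I/(4πR); both point the same way, together 6.25×10⁻⁵ T.
Arc and leads all point the same direction: B = 9.82×10⁻⁵ + 6.25×10⁻⁵ = 1.61×10⁻⁴ T.

B ≈ 161 μT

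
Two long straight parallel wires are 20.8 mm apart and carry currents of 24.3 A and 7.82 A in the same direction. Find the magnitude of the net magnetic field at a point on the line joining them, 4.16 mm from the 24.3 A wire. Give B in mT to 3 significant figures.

Each long wire gives B = μ₀I/(2πd). Distances are d₁ = 0.00416 m and d₂ = 0.01664 m.
B₁ = 1.17×10⁻³ T, B₂ = 9.40×10⁻⁵ T.
Between parallel currents the two contributions point in opposite directions, so they subtract. B = |B₁ − B₂| = |1.17×10⁻³ − 9.40×10⁻⁵| = 1.07×10⁻³ T.

B ≈ 1.07 mT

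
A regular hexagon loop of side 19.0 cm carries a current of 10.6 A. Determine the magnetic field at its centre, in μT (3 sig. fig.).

Each side is a finite straight segment at perpendicular distance d = a/(2 tan(π/6)) = 0.1645 m from the centre, with end-angles ±π/6.
One side contributes B₁ = (μ₀I/4πd)·2 sin(π/6) = 6.44×10⁻⁶ T.
All 6 sides add in the same direction: B = 6 × 6.44×10⁻⁶ = 3.87×10⁻⁵ T.

B ≈ 38.7 μT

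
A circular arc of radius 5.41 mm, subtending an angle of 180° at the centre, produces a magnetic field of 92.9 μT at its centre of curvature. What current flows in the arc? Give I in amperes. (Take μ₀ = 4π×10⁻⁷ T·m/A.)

I ≈ 1.60 A

For a circular arc, B = μ₀Iφ/(4πR) with φ in radians; here φ = 3.142 rad.
So I = 4πRB/(μ₀φ) = 4π × 0.00541 × 9.29×10⁻⁵ / (4π×10⁻⁷ × 3.142) = 1.60 A.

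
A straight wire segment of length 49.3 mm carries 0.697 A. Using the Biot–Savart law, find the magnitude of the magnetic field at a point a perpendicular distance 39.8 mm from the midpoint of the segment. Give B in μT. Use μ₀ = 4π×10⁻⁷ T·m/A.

B ≈ 1.84 μT

For a finite straight segment, B = (μ₀I/4πd)(sinθ₁ + sinθ₂), where θ₁, θ₂ are the angles from the perpendicular to each end.
The perpendicular from the point meets the wire at its midpoint, so each end is L/2 = 0.02465 m away along the wire.
sinθ₁ = 0.02465/√(0.02465²+0.0398²) = 0.5265; sinθ₂ = 0.02465/√(0.02465²+0.0398²) = 0.5265.
B = (4π×10⁻⁷ × 0.697) / (4π × 0.0398) × (0.5265 + 0.5265) = 1.84×10⁻⁶ T.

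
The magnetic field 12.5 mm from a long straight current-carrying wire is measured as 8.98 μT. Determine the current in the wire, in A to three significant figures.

For a long straight wire B = μ₀I/(2πd), so I = 2πdB/μ₀.
I = 2π × 0.0125 × 8.98×10⁻⁶ / (4π×10⁻⁷) = 0.561 A.

I ≈ 0.561 A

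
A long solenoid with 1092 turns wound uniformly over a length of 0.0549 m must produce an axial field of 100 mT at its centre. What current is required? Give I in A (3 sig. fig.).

I ≈ 4.00 A

Inside a long solenoid B = μ₀nI with n = 1.989×10⁴ m⁻¹, so I = B/(μ₀n).
I = 0.100 / (4π×10⁻⁷ × 1.989×10⁴) = 4.00 A.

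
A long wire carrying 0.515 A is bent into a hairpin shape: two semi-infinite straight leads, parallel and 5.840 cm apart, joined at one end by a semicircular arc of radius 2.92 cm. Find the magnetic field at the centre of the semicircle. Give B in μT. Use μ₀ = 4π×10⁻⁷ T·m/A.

B ≈ 9.07 μT

The semicircular arc contributes B_arc = μ₀I·π/(4πR) = μ₀I/(4R) = 5.54×10⁻⁶ T.
Each semi-infinite lead is at perpendicular distance R = 0.0292 m from the centre, with the perpendicular foot at its near end, so it contributes μ₀I/(4πR); both point the same way, together 3.53×10⁻⁶ T.
Arc and leads all point the same direction: B = 5.54×10⁻⁶ + 3.53×10⁻⁶ = 9.07×10⁻⁶ T.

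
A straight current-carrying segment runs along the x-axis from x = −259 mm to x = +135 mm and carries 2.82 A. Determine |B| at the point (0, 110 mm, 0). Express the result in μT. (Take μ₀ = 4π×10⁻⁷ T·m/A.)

B ≈ 4.35 μT

For a finite straight segment, B = (μ₀I/4πd)(sinθ₁ + sinθ₂), where θ₁, θ₂ are the angles from the perpendicular to each end.
The perpendicular distance is d = 0.11 m; the end-offsets along the wire are a = 0.259 m and b = 0.135 m.
sinθ₁ = 0.259/√(0.259²+0.11²) = 0.9204; sinθ₂ = 0.135/√(0.135²+0.11²) = 0.7752.
B = (4π×10⁻⁷ × 2.82) / (4π × 0.11) × (0.9204 + 0.7752) = 4.35×10⁻⁶ T.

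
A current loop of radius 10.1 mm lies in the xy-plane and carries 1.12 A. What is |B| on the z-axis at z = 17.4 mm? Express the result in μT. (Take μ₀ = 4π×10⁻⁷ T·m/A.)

B ≈ 8.82 μT

On the axis of a circular loop, B = μ₀IR² / [2(R²+z²)^(3/2)].
R² + z² = (0.0101)² + (0.0174)² = 0.0004048 m², and (R²+z²)^(3/2) = 8.14×10⁻⁶ m³.
B = (4π×10⁻⁷ × 1.12 × 0.000102) / (2 × 8.14×10⁻⁶) = 8.82×10⁻⁶ T.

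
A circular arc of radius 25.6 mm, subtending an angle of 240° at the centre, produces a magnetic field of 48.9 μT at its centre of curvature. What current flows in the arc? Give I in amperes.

I ≈ 2.99 A

For a circular arc, B = μ₀Iφ/(4πR) with φ in radians; here φ = 4.189 rad.
So I = 4πRB/(μ₀φ) = 4π × 0.0256 × 4.89×10⁻⁵ / (4π×10⁻⁷ × 4.189) = 2.99 A.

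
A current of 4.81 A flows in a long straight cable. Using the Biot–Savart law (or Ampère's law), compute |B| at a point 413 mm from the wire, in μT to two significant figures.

B ≈ 2.3 μT

For an infinitely long straight wire, B = μ₀I/(2πd).
B = (4π×10⁻⁷ × 4.81) / (2π × 0.413) = 2.33×10⁻⁶ T.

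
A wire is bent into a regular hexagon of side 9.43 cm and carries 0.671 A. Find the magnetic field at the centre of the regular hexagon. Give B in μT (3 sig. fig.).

B ≈ 4.93 μT

Each side is a finite straight segment at perpendicular distance d = a/(2 tan(π/6)) = 0.08167 m from the centre, with end-angles ±π/6.
One side contributes B₁ = (μ₀I/4πd)·2 sin(π/6) = 8.22×10⁻⁷ T.
All 6 sides add in the same direction: B = 6 × 8.22×10⁻⁷ = 4.93×10⁻⁶ T.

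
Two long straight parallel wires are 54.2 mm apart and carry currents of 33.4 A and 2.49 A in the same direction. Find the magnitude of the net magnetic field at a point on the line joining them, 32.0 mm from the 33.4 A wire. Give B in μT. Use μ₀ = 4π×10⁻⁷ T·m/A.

B ≈ 186 μT

Each long wire gives B = μ₀I/(2πd). Distances are d₁ = 0.032 m and d₂ = 0.0222 m.
B₁ = 2.09×10⁻⁴ T, B₂ = 2.24×10⁻⁵ T.
Between parallel currents the two contributions point in opposite directions, so they subtract. B = |B₁ − B₂| = |2.09×10⁻⁴ − 2.24×10⁻⁵| = 1.86×10⁻⁴ T.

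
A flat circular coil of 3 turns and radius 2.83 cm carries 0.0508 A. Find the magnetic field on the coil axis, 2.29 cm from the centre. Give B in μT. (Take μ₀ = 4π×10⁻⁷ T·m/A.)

For an N-turn flat coil, B = Nμ₀IR²/[2(R²+z²)^(3/2)] with R = 0.0283 m, z = 0.0229 m.
B = 3 × 5.30×10⁻⁷ T = 1.59×10⁻⁶ T.

B ≈ 1.59 μT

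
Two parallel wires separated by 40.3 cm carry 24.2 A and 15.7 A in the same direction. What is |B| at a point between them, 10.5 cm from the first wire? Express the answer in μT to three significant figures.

Each long wire gives B = μ₀I/(2πd). Distances are d₁ = 0.105 m and d₂ = 0.298 m.
B₁ = 4.61×10⁻⁵ T, B₂ = 1.05×10⁻⁵ T.
Between parallel currents the two contributions point in opposite directions, so they subtract. B = |B₁ − B₂| = |4.61×10⁻⁵ − 1.05×10⁻⁵| = 3.56×10⁻⁵ T.

B ≈ 35.6 μT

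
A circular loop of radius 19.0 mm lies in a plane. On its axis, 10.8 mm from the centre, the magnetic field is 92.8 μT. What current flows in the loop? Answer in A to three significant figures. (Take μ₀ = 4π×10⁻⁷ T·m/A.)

On the axis of a loop, B = μ₀IR²/[2(R²+z²)^(3/2)], so I = 2B(R²+z²)^(3/2)/(μ₀R²).
R² + z² = 0.000361 + 0.0001166 = 0.0004776 m²; raised to 3/2 gives 1.04×10⁻⁵ m³.
I = 2 × 9.28×10⁻⁵ × 1.04×10⁻⁵ / (1.26×10⁻⁶ × 0.000361) = 4.27 A.

I ≈ 4.27 A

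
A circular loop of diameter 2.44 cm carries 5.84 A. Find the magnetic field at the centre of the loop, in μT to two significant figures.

At the centre of a circular loop the Biot–Savart law gives B = μ₀I/(2R) (so R = 0.0122 m).
B = (4π×10⁻⁷ × 5.84) / (2 × 0.0122) = 3.01×10⁻⁴ T.

B ≈ 300 μT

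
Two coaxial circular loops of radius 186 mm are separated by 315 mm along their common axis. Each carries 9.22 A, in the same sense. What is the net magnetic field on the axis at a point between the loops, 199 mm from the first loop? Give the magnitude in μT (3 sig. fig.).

B ≈ 28.9 μT

Each loop contributes B = μ₀IR²/[2(R²+z²)^(3/2)] on the axis, with z measured from that loop.
Loop 1 (z = 0.199 m): B₁ = 9.92×10⁻⁶ T. Loop 2 (z = 0.116 m): B₂ = 1.90×10⁻⁵ T.
The fields add: B = B₁ + B₂ = 2.89×10⁻⁵ T.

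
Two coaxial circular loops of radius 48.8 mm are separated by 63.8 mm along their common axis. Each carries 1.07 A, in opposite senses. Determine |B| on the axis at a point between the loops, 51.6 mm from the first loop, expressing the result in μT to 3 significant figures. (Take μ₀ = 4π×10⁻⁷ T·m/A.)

Each loop contributes B = μ₀IR²/[2(R²+z²)^(3/2)] on the axis, with z measured from that loop.
Loop 1 (z = 0.0516 m): B₁ = 4.47×10⁻⁶ T. Loop 2 (z = 0.0122 m): B₂ = 1.26×10⁻⁵ T.
The fields oppose: B = |B₁ − B₂| = 8.11×10⁻⁶ T.

B ≈ 8.11 μT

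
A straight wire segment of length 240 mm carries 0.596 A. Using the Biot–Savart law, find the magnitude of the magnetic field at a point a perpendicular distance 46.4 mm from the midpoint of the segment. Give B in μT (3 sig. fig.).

B ≈ 2.40 μT

For a finite straight segment, B = (μ₀I/4πd)(sinθ₁ + sinθ₂), where θ₁, θ₂ are the angles from the perpendicular to each end.
The perpendicular from the point meets the wire at its midpoint, so each end is L/2 = 0.12 m away along the wire.
sinθ₁ = 0.12/√(0.12²+0.0464²) = 0.9327; sinθ₂ = 0.12/√(0.12²+0.0464²) = 0.9327.
B = (4π×10⁻⁷ × 0.596) / (4π × 0.0464) × (0.9327 + 0.9327) = 2.40×10⁻⁶ T.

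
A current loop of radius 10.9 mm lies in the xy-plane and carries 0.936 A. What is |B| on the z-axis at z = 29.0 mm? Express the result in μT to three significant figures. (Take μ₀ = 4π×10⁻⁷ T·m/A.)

B ≈ 2.35 μT

On the axis of a circular loop, B = μ₀IR² / [2(R²+z²)^(3/2)].
R² + z² = (0.0109)² + (0.029)² = 0.0009598 m², and (R²+z²)^(3/2) = 2.97×10⁻⁵ m³.
B = (4π×10⁻⁷ × 0.936 × 0.0001188) / (2 × 2.97×10⁻⁵) = 2.35×10⁻⁶ T.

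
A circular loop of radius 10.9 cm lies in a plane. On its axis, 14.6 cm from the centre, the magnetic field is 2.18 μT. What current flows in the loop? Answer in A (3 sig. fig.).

I ≈ 1.77 A

On the axis of a loop, B = μ₀IR²/[2(R²+z²)^(3/2)], so I = 2B(R²+z²)^(3/2)/(μ₀R²).
R² + z² = 0.01188 + 0.02132 = 0.0332 m²; raised to 3/2 gives 6.05×10⁻³ m³.
I = 2 × 2.18×10⁻⁶ × 6.05×10⁻³ / (1.26×10⁻⁶ × 0.01188) = 1.77 A.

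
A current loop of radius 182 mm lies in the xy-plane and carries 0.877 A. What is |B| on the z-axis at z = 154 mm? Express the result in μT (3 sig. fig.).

On the axis of a circular loop, B = μ₀IR² / [2(R²+z²)^(3/2)].
R² + z² = (0.182)² + (0.154)² = 0.05684 m², and (R²+z²)^(3/2) = 1.36×10⁻² m³.
B = (4π×10⁻⁷ × 0.877 × 0.03312) / (2 × 1.36×10⁻²) = 1.35×10⁻⁶ T.

B ≈ 1.35 μT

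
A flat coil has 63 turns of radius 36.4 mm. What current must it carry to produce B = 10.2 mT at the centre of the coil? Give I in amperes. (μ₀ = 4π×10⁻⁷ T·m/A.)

I ≈ 9.38 A

For an N-turn coil, B = Nμ₀I/(2R) with R = 0.0364 m, so I = 2RB/(Nμ₀) = 2 × 0.0364 × 1.02×10⁻² / (63 × 4π×10⁻⁷) = 9.38 A.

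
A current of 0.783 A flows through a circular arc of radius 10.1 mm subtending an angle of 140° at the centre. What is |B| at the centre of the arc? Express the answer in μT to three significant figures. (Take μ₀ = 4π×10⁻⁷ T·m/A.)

B ≈ 18.9 μT

The Biot–Savart field of a circular arc at its centre is B = μ₀Iφ/(4πR), with φ = 2.443 rad.
B = (4π×10⁻⁷ × 0.783 × 2.443) / (4π × 0.0101) = 1.89×10⁻⁵ T.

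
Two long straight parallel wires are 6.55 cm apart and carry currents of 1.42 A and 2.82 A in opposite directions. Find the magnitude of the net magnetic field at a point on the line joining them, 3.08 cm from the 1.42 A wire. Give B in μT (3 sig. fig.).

Each long wire gives B = μ₀I/(2πd). Distances are d₁ = 0.0308 m and d₂ = 0.0347 m.
B₁ = 9.22×10⁻⁶ T, B₂ = 1.63×10⁻⁵ T.
Between antiparallel currents both contributions point the same way, so they add. B = B₁ + B₂ = 9.22×10⁻⁶ + 1.63×10⁻⁵ = 2.55×10⁻⁵ T.

B ≈ 25.5 μT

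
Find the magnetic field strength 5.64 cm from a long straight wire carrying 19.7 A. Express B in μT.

B ≈ 69.9 μT

For an infinitely long straight wire, B = μ₀I/(2πd).
B = (4π×10⁻⁷ × 19.7) / (2π × 0.0564) = 6.99×10⁻⁵ T.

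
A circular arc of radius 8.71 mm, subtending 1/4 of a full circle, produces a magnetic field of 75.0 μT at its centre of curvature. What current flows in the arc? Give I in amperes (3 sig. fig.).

I ≈ 4.16 A

For a circular arc, B = μ₀Iφ/(4πR) with φ in radians; here φ = 1.571 rad.
So I = 4πRB/(μ₀φ) = 4π × 0.00871 × 7.50×10⁻⁵ / (4π×10⁻⁷ × 1.571) = 4.16 A.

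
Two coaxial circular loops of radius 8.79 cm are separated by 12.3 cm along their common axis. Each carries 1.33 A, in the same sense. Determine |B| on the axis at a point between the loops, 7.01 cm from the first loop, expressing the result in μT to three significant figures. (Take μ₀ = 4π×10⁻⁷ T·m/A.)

Each loop contributes B = μ₀IR²/[2(R²+z²)^(3/2)] on the axis, with z measured from that loop.
Loop 1 (z = 0.0701 m): B₁ = 4.54×10⁻⁶ T. Loop 2 (z = 0.0529 m): B₂ = 5.98×10⁻⁶ T.
The fields add: B = B₁ + B₂ = 1.05×10⁻⁵ T.

B ≈ 10.5 μT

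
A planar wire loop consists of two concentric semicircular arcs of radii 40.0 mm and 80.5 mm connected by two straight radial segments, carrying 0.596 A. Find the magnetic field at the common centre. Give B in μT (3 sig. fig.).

B ≈ 2.36 μT

The radial connectors point toward the centre, so dl × r̂ = 0 and they contribute nothing.
Each semicircle gives μ₀I/(4R): inner arc 4.68×10⁻⁶ T, outer arc 2.33×10⁻⁶ T.
The two arcs carry current in opposite angular senses, so their fields oppose: B = |4.68×10⁻⁶ − 2.33×10⁻⁶| = 2.36×10⁻⁶ T.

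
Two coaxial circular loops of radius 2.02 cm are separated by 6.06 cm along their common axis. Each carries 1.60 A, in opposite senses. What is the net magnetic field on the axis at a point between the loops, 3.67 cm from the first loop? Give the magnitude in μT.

B ≈ 7.81 μT

Each loop contributes B = μ₀IR²/[2(R²+z²)^(3/2)] on the axis, with z measured from that loop.
Loop 1 (z = 0.0367 m): B₁ = 5.58×10⁻⁶ T. Loop 2 (z = 0.0239 m): B₂ = 1.34×10⁻⁵ T.
The fields oppose: B = |B₁ − B₂| = 7.81×10⁻⁶ T.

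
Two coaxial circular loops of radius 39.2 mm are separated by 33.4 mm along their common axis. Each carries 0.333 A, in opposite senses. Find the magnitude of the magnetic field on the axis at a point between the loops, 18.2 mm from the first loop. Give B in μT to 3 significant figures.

Each loop contributes B = μ₀IR²/[2(R²+z²)^(3/2)] on the axis, with z measured from that loop.
Loop 1 (z = 0.0182 m): B₁ = 3.98×10⁻⁶ T. Loop 2 (z = 0.0152 m): B₂ = 4.33×10⁻⁶ T.
The fields oppose: B = |B₁ − B₂| = 3.43×10⁻⁷ T.

B ≈ 0.343 μT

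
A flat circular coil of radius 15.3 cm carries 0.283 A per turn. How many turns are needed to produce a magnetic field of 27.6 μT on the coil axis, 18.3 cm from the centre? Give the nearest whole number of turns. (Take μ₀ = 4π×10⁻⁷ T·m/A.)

For an N-turn coil, B = Nμ₀IR²/[2(R²+z²)^(3/2)]. A single turn gives B₁ = 3.07×10⁻⁷ T with R = 0.153 m, z = 0.183 m.
N = B/B₁ = 2.76×10⁻⁵ / 3.07×10⁻⁷ = 89.99.

N = 90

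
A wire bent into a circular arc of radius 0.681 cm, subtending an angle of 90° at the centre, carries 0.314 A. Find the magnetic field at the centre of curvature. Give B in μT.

The Biot–Savart field of a circular arc at its centre is B = μ₀Iφ/(4πR), with φ = 1.571 rad.
B = (4π×10⁻⁷ × 0.314 × 1.571) / (4π × 0.00681) = 7.24×10⁻⁶ T.

B ≈ 7.24 μT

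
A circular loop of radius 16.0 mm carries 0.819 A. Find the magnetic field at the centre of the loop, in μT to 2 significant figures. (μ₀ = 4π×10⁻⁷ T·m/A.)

B ≈ 32 μT

At the centre of a circular loop the Biot–Savart law gives B = μ₀I/(2R).
B = (4π×10⁻⁷ × 0.819) / (2 × 0.016) = 3.22×10⁻⁵ T.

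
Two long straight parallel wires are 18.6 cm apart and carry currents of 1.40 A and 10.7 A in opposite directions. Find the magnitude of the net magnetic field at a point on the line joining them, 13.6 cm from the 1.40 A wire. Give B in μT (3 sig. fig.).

B ≈ 44.9 μT

Each long wire gives B = μ₀I/(2πd). Distances are d₁ = 0.136 m and d₂ = 0.05 m.
B₁ = 2.06×10⁻⁶ T, B₂ = 4.28×10⁻⁵ T.
Between antiparallel currents both contributions point the same way, so they add. B = B₁ + B₂ = 2.06×10⁻⁶ + 4.28×10⁻⁵ = 4.49×10⁻⁵ T.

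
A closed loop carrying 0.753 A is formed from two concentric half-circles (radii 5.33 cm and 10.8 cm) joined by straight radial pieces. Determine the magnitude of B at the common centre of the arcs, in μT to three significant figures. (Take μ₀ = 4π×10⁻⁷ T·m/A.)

B ≈ 2.25 μT

The radial connectors point toward the centre, so dl × r̂ = 0 and they contribute nothing.
Each semicircle gives μ₀I/(4R): inner arc 4.44×10⁻⁶ T, outer arc 2.19×10⁻⁶ T.
The two arcs carry current in opposite angular senses, so their fields oppose: B = |4.44×10⁻⁶ − 2.19×10⁻⁶| = 2.25×10⁻⁶ T.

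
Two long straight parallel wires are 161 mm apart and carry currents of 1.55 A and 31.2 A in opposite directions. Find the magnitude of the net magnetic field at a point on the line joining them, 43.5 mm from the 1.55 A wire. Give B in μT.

Each long wire gives B = μ₀I/(2πd). Distances are d₁ = 0.0435 m and d₂ = 0.1175 m.
B₁ = 7.13×10⁻⁶ T, B₂ = 5.31×10⁻⁵ T.
Between antiparallel currents both contributions point the same way, so they add. B = B₁ + B₂ = 7.13×10⁻⁶ + 5.31×10⁻⁵ = 6.02×10⁻⁵ T.

B ≈ 60.2 μT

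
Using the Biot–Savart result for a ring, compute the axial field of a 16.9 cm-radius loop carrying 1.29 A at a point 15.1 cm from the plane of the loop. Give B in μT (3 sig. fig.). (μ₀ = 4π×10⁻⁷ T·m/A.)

B ≈ 1.99 μT

On the axis of a circular loop, B = μ₀IR² / [2(R²+z²)^(3/2)].
R² + z² = (0.169)² + (0.151)² = 0.05136 m², and (R²+z²)^(3/2) = 1.16×10⁻² m³.
B = (4π×10⁻⁷ × 1.29 × 0.02856) / (2 × 1.16×10⁻²) = 1.99×10⁻⁶ T.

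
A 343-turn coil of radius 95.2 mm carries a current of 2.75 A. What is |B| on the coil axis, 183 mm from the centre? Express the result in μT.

B ≈ 612 μT

For an N-turn flat coil, B = Nμ₀IR²/[2(R²+z²)^(3/2)] with R = 0.0952 m, z = 0.183 m.
B = 343 × 1.78×10⁻⁶ T = 6.12×10⁻⁴ T.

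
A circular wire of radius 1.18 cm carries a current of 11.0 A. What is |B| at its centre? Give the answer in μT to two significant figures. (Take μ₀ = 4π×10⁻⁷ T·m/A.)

At the centre of a circular loop the Biot–Savart law gives B = μ₀I/(2R).
B = (4π×10⁻⁷ × 11.0) / (2 × 0.0118) = 5.86×10⁻⁴ T.

B ≈ 590 μT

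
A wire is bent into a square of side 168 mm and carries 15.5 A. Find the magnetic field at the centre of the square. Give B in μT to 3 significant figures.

Each side is a finite straight segment at perpendicular distance d = a/(2 tan(π/4)) = 0.084 m from the centre, with end-angles ±π/4.
One side contributes B₁ = (μ₀I/4πd)·2 sin(π/4) = 2.61×10⁻⁵ T.
All 4 sides add in the same direction: B = 4 × 2.61×10⁻⁵ = 1.04×10⁻⁴ T.

B ≈ 104 μT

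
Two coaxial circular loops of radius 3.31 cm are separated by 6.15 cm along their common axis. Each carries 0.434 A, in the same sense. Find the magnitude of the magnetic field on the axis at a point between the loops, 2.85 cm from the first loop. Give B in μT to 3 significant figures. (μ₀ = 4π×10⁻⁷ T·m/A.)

Each loop contributes B = μ₀IR²/[2(R²+z²)^(3/2)] on the axis, with z measured from that loop.
Loop 1 (z = 0.0285 m): B₁ = 3.59×10⁻⁶ T. Loop 2 (z = 0.033 m): B₂ = 2.93×10⁻⁶ T.
The fields add: B = B₁ + B₂ = 6.51×10⁻⁶ T.

B ≈ 6.51 μT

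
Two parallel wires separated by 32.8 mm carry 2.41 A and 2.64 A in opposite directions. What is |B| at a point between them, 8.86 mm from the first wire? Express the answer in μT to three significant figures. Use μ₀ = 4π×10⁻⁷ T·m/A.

B ≈ 76.5 μT

Each long wire gives B = μ₀I/(2πd). Distances are d₁ = 0.00886 m and d₂ = 0.02394 m.
B₁ = 5.44×10⁻⁵ T, B₂ = 2.21×10⁻⁵ T.
Between antiparallel currents both contributions point the same way, so they add. B = B₁ + B₂ = 5.44×10⁻⁵ + 2.21×10⁻⁵ = 7.65×10⁻⁵ T.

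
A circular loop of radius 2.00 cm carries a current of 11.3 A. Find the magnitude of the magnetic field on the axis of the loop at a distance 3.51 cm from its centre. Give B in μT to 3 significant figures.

B ≈ 43.1 μT

On the axis of a circular loop, B = μ₀IR² / [2(R²+z²)^(3/2)].
R² + z² = (0.02)² + (0.0351)² = 0.001632 m², and (R²+z²)^(3/2) = 6.59×10⁻⁵ m³.
B = (4π×10⁻⁷ × 11.3 × 0.0004) / (2 × 6.59×10⁻⁵) = 4.31×10⁻⁵ T.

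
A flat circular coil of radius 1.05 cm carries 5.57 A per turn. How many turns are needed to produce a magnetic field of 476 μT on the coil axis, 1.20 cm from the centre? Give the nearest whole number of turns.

N = 5

For an N-turn coil, B = Nμ₀IR²/[2(R²+z²)^(3/2)]. A single turn gives B₁ = 9.52×10⁻⁵ T with R = 0.0105 m, z = 0.012 m.
N = B/B₁ = 4.76×10⁻⁴ / 9.52×10⁻⁵ = 5.00.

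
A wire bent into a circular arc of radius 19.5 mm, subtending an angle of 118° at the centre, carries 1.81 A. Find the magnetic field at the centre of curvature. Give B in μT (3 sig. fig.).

B ≈ 19.1 μT

The Biot–Savart field of a circular arc at its centre is B = μ₀Iφ/(4πR), with φ = 2.059 rad.
B = (4π×10⁻⁷ × 1.81 × 2.059) / (4π × 0.0195) = 1.91×10⁻⁵ T.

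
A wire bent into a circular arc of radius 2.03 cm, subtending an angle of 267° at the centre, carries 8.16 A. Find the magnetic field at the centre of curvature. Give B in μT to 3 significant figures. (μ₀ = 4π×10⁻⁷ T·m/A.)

The Biot–Savart field of a circular arc at its centre is B = μ₀Iφ/(4πR), with φ = 4.66 rad.
B = (4π×10⁻⁷ × 8.16 × 4.66) / (4π × 0.0203) = 1.87×10⁻⁴ T.

B ≈ 187 μT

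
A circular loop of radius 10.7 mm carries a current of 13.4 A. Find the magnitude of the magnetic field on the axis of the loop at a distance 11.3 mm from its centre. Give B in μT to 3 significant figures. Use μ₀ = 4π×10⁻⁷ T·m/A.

B ≈ 256 μT

On the axis of a circular loop, B = μ₀IR² / [2(R²+z²)^(3/2)].
R² + z² = (0.0107)² + (0.0113)² = 0.0002422 m², and (R²+z²)^(3/2) = 3.77×10⁻⁶ m³.
B = (4π×10⁻⁷ × 13.4 × 0.0001145) / (2 × 3.77×10⁻⁶) = 2.56×10⁻⁴ T.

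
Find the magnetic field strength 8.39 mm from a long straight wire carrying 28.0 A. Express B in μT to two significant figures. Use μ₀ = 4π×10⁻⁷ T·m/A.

For an infinitely long straight wire, B = μ₀I/(2πd).
B = (4π×10⁻⁷ × 28.0) / (2π × 0.00839) = 6.67×10⁻⁴ T.

B ≈ 670 μT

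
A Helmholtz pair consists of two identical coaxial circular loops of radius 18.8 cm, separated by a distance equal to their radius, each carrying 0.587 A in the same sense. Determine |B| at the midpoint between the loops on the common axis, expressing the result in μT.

Each loop contributes B = μ₀IR²/[2(R²+z²)^(3/2)] on the axis, with z measured from that loop.
Loop 1 (z = 0.094 m): B₁ = 1.40×10⁻⁶ T. Loop 2 (z = 0.094 m): B₂ = 1.40×10⁻⁶ T.
The fields add: B = B₁ + B₂ = 2.81×10⁻⁶ T.

B ≈ 2.81 μT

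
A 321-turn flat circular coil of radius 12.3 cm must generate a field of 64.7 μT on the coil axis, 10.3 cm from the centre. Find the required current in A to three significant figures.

I ≈ 0.0876 A

For an N-turn coil, B = Nμ₀IR²/[2(R²+z²)^(3/2)] with R = 0.123 m, z = 0.103 m, so I = 2B(R²+z²)^(3/2)/(Nμ₀R²) = 2 × 6.47×10⁻⁵ × 4.13×10⁻³ / (321 × 4π×10⁻⁷ × 0.01513) = 8.76×10⁻² A.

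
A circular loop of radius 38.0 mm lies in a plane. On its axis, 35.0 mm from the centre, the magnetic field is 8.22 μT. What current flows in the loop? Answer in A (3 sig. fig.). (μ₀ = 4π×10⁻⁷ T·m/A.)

On the axis of a loop, B = μ₀IR²/[2(R²+z²)^(3/2)], so I = 2B(R²+z²)^(3/2)/(μ₀R²).
R² + z² = 0.001444 + 0.001225 = 0.002669 m²; raised to 3/2 gives 1.38×10⁻⁴ m³.
I = 2 × 8.22×10⁻⁶ × 1.38×10⁻⁴ / (1.26×10⁻⁶ × 0.001444) = 1.25 A.

I ≈ 1.25 A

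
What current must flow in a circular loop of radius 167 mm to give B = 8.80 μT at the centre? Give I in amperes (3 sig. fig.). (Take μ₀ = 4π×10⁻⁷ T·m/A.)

At the centre of a circular loop B = μ₀I/(2R), so I = 2RB/μ₀.
With R = 0.167 m, I = 2 × 0.167 × 8.80×10⁻⁶ / (4π×10⁻⁷) = 2.34 A.

I ≈ 2.34 A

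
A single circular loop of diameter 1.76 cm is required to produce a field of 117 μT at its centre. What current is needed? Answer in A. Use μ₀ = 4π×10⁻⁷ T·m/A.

At the centre of a circular loop B = μ₀I/(2R), so I = 2RB/μ₀.
With R = 0.0088 m, I = 2 × 0.0088 × 1.17×10⁻⁴ / (4π×10⁻⁷) = 1.64 A.

I ≈ 1.64 A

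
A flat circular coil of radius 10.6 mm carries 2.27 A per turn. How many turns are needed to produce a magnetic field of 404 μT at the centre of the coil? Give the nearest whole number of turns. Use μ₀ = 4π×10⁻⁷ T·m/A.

N = 3

For an N-turn coil, B = Nμ₀I/(2R). A single turn gives B₁ = 1.35×10⁻⁴ T with R = 0.0106 m.
N = B/B₁ = 4.04×10⁻⁴ / 1.35×10⁻⁴ = 3.00.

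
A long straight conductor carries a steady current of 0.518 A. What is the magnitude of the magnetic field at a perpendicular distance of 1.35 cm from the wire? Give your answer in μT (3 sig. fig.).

For an infinitely long straight wire, B = μ₀I/(2πd).
B = (4π×10⁻⁷ × 0.518) / (2π × 0.0135) = 7.67×10⁻⁶ T.

B ≈ 7.67 μT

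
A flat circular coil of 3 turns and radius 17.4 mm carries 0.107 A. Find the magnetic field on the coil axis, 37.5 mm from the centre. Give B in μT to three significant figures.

For an N-turn flat coil, B = Nμ₀IR²/[2(R²+z²)^(3/2)] with R = 0.0174 m, z = 0.0375 m.
B = 3 × 2.88×10⁻⁷ T = 8.64×10⁻⁷ T.

B ≈ 0.864 μT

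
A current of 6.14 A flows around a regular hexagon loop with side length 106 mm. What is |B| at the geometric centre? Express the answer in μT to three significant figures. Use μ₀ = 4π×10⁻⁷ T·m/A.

B ≈ 40.1 μT

Each side is a finite straight segment at perpendicular distance d = a/(2 tan(π/6)) = 0.0918 m from the centre, with end-angles ±π/6.
One side contributes B₁ = (μ₀I/4πd)·2 sin(π/6) = 6.69×10⁻⁶ T.
All 6 sides add in the same direction: B = 6 × 6.69×10⁻⁶ = 4.01×10⁻⁵ T.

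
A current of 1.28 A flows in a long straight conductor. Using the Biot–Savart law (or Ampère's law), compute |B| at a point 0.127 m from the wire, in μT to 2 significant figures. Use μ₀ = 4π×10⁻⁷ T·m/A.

B ≈ 2.0 μT

For an infinitely long straight wire, B = μ₀I/(2πd).
B = (4π×10⁻⁷ × 1.28) / (2π × 0.127) = 2.02×10⁻⁶ T.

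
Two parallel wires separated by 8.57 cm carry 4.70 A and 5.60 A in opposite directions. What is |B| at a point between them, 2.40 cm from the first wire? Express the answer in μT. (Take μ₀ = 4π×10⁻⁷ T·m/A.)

Each long wire gives B = μ₀I/(2πd). Distances are d₁ = 0.024 m and d₂ = 0.0617 m.
B₁ = 3.92×10⁻⁵ T, B₂ = 1.82×10⁻⁵ T.
Between antiparallel currents both contributions point the same way, so they add. B = B₁ + B₂ = 3.92×10⁻⁵ + 1.82×10⁻⁵ = 5.73×10⁻⁵ T.

B ≈ 57.3 μT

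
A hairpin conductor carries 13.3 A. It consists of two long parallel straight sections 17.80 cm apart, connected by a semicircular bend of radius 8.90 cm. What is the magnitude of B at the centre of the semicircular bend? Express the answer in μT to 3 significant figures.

The semicircular arc contributes B_arc = μ₀I·π/(4πR) = μ₀I/(4R) = 4.69×10⁻⁵ T.
Each semi-infinite lead is at perpendicular distance R = 0.089 m from the centre, with the perpendicular foot at its near end, so it contributes μ₀I/(4πR); both point the same way, together 2.99×10⁻⁵ T.
Arc and leads all point the same direction: B = 4.69×10⁻⁵ + 2.99×10⁻⁵ = 7.68×10⁻⁵ T.

B ≈ 76.8 μT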